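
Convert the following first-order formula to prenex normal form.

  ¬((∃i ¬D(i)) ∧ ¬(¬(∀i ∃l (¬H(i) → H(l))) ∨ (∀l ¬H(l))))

∀i ∃s ∀l ∀v1 (D(i) ∨ ¬H(s) ∧ ¬H(l) ∨ ¬H(v1))

Rewrite implications/biconditionals: A → B as ¬A ∨ B.
  ¬((∃i ¬D(i)) ∧ ¬(¬(∀i ∃l (¬¬H(i) ∨ H(l))) ∨ (∀l ¬H(l))))
Move each ¬ inward, flipping quantifiers it crosses:
  (∀i D(i)) ∨ (∃i ∀l (¬H(i) ∧ ¬H(l))) ∨ (∀l ¬H(l))
Give each quantifier a distinct variable: i↦s, l↦v1.
  (∀i D(i)) ∨ (∃s ∀l (¬H(s) ∧ ¬H(l))) ∨ (∀v1 ¬H(v1))
Extract every quantifier outward, since the variables are now distinct and don't occur free across branches:
  ∀i ∃s ∀l ∀v1 (D(i) ∨ ¬H(s) ∧ ¬H(l) ∨ ¬H(v1))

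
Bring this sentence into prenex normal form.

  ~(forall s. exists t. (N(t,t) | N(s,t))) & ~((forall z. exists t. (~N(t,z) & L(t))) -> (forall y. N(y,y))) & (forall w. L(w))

exists s. forall t. forall z. exists y1. exists y. forall w. (~N(t,t) & ~N(s,t) & ~N(y1,z) & L(y1) & ~N(y,y) & L(w))

Eliminate → and ↔ using ¬ and ∨.
  ~(forall s. exists t. (N(t,t) | N(s,t))) & ~(~(forall z. exists t. (~N(t,z) & L(t))) | (forall y. N(y,y))) & (forall w. L(w))
Move each ¬ inward, flipping quantifiers it crosses:
  (exists s. forall t. (~N(t,t) & ~N(s,t))) & (forall z. exists t. (~N(t,z) & L(t))) & (exists y. ~N(y,y)) & (forall w. L(w))
Rename bound variables to avoid capture: t↦y1.
  (exists s. forall t. (~N(t,t) & ~N(s,t))) & (forall z. exists y1. (~N(y1,z) & L(y1))) & (exists y. ~N(y,y)) & (forall w. L(w))
Pull the quantifiers to the front (each side's bound variable is not free in the other side):
  exists s. forall t. forall z. exists y1. exists y. forall w. (~N(t,t) & ~N(s,t) & ~N(y1,z) & L(y1) & ~N(y,y) & L(w))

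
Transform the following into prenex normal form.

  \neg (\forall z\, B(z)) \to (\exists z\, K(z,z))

\forall z\, \exists z1\, (B(z) \lor K(z1,z1))

Rewrite implications/biconditionals: A → B as ¬A ∨ B.
  \neg \neg (\forall z\, B(z)) \lor (\exists z\, K(z,z))
Push ¬ through the quantifiers and connectives to reach negation normal form:
  (\forall z\, B(z)) \lor (\exists z\, K(z,z))
Give each quantifier a distinct variable: z↦z1.
  (\forall z\, B(z)) \lor (\exists z1\, K(z1,z1))
Pull the quantifiers to the front (each side's bound variable is not free in the other side):
  \forall z\, \exists z1\, (B(z) \lor K(z1,z1))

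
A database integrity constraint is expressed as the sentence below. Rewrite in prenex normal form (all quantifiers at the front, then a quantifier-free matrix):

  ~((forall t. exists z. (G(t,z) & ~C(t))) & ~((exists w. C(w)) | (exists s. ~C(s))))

exists t. forall z. exists w. exists s. (~G(t,z) | C(t) | C(w) | ~C(s))

Drive negations inward (¬∀x A ≡ ∃x ¬A, ¬∃x A ≡ ∀x ¬A, De Morgan for ∧/∨):
  (exists t. forall z. (~G(t,z) | C(t))) | (exists w. C(w)) | (exists s. ~C(s))
Finally move all quantifiers to the prefix:
  exists t. forall z. exists w. exists s. (~G(t,z) | C(t) | C(w) | ~C(s))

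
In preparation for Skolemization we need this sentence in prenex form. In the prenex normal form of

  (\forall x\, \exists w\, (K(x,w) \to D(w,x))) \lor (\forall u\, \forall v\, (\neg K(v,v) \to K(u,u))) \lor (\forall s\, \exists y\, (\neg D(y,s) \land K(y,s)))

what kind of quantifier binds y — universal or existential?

First replace A → B with ¬A ∨ B.
  (\forall x\, \exists w\, (\neg K(x,w) \lor D(w,x))) \lor (\forall u\, \forall v\, (\neg \neg K(v,v) \lor K(u,u))) \lor (\forall s\, \exists y\, (\neg D(y,s) \land K(y,s)))
Push ¬ through the quantifiers and connectives to reach negation normal form:
  (\forall x\, \exists w\, (\neg K(x,w) \lor D(w,x))) \lor (\forall u\, \forall v\, (K(v,v) \lor K(u,u))) \lor (\forall s\, \exists y\, (\neg D(y,s) \land K(y,s)))
All bound variables are already distinct, so no renaming is needed.
Pull the quantifiers to the front (each side's bound variable is not free in the other side):
  \forall x\, \exists w\, \forall u\, \forall v\, \forall s\, \exists y\, (\neg K(x,w) \lor D(w,x) \lor K(v,v) \lor K(u,u) \lor \neg D(y,s) \land K(y,s))
The quantifier \exists y sits under an even number of negations (counting the antecedent side of each →), so it remains existential.

existential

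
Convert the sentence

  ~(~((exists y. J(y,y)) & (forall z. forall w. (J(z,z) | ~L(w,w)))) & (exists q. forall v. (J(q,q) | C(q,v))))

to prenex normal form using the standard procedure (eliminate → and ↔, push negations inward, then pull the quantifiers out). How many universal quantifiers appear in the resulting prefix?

Move each ¬ inward, flipping quantifiers it crosses:
  (exists y. J(y,y)) & (forall z. forall w. (J(z,z) | ~L(w,w))) | (forall q. exists v. (~J(q,q) & ~C(q,v)))
All bound variables are already distinct, so no renaming is needed.
Extract every quantifier outward, since the variables are now distinct and don't occur free across branches:
  exists y. forall z. forall w. forall q. exists v. (J(y,y) & (J(z,z) | ~L(w,w)) | ~J(q,q) & ~C(q,v))
The prefix is exists y forall z forall w forall q exists v: 3 universal, 2 existential.

3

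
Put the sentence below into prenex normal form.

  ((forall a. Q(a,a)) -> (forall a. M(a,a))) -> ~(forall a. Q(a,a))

Rewrite implications/biconditionals: A → B as ¬A ∨ B.
  ~(~(forall a. Q(a,a)) | (forall a. M(a,a))) | ~(forall a. Q(a,a))
Move each ¬ inward, flipping quantifiers it crosses:
  (forall a. Q(a,a)) & (exists a. ~M(a,a)) | (exists a. ~Q(a,a))
Standardize variables apart so no two quantifiers bind the same name: a↦u, a↦x1.
  (forall a. Q(a,a)) & (exists u. ~M(u,u)) | (exists x1. ~Q(x1,x1))
Pull the quantifiers to the front (each side's bound variable is not free in the other side):
  forall a. exists u. exists x1. (Q(a,a) & ~M(u,u) | ~Q(x1,x1))

forall a. exists u. exists x1. (Q(a,a) & ~M(u,u) | ~Q(x1,x1))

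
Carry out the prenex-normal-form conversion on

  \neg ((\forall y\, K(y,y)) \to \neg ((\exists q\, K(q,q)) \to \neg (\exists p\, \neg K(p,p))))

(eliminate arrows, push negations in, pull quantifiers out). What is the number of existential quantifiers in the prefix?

First replace A → B with ¬A ∨ B.
  \neg (\neg (\forall y\, K(y,y)) \lor \neg (\neg (\exists q\, K(q,q)) \lor \neg (\exists p\, \neg K(p,p))))
Move each ¬ inward, flipping quantifiers it crosses:
  (\forall y\, K(y,y)) \land ((\forall q\, \neg K(q,q)) \lor (\forall p\, K(p,p)))
All bound variables are already distinct, so no renaming is needed.
Extract every quantifier outward, since the variables are now distinct and don't occur free across branches:
  \forall y\, \forall q\, \forall p\, (K(y,y) \land (\neg K(q,q) \lor K(p,p)))
The prefix is \forall y \forall q \forall p: 3 universal, 0 existential.

0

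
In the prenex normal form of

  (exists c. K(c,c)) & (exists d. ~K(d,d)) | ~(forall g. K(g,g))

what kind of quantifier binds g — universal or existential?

existential

Move each ¬ inward, flipping quantifiers it crosses:
  (exists c. K(c,c)) & (exists d. ~K(d,d)) | (exists g. ~K(g,g))
All bound variables are already distinct, so no renaming is needed.
Extract every quantifier outward, since the variables are now distinct and don't occur free across branches:
  exists c. exists d. exists g. (K(c,c) & ~K(d,d) | ~K(g,g))
The quantifier forall g sits under an odd number of negations, so it flips to exists g.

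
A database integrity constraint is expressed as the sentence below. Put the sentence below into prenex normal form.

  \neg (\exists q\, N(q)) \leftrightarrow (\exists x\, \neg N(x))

Eliminate → and ↔ using ¬ and ∨; A ↔ B as (¬A ∨ B) ∧ (¬B ∨ A).
  (\neg \neg (\exists q\, N(q)) \lor (\exists x\, \neg N(x))) \land (\neg (\exists x\, \neg N(x)) \lor \neg (\exists q\, N(q)))
Push ¬ through the quantifiers and connectives to reach negation normal form:
  ((\exists q\, N(q)) \lor (\exists x\, \neg N(x))) \land ((\forall x\, N(x)) \lor (\forall q\, \neg N(q)))
Give each quantifier a distinct variable: x↦r, q↦w1.
  ((\exists q\, N(q)) \lor (\exists x\, \neg N(x))) \land ((\forall r\, N(r)) \lor (\forall w1\, \neg N(w1)))
Finally move all quantifiers to the prefix:
  \exists q\, \exists x\, \forall r\, \forall w1\, ((N(q) \lor \neg N(x)) \land (N(r) \lor \neg N(w1)))

\exists q\, \exists x\, \forall r\, \forall w1\, ((N(q) \lor \neg N(x)) \land (N(r) \lor \neg N(w1)))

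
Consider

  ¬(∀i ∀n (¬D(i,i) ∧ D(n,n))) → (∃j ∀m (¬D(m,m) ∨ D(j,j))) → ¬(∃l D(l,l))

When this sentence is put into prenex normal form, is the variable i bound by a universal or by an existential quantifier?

First replace A → B with ¬A ∨ B.
  ¬¬(∀i ∀n (¬D(i,i) ∧ D(n,n))) ∨ ¬(∃j ∀m (¬D(m,m) ∨ D(j,j))) ∨ ¬(∃l D(l,l))
Push ¬ through the quantifiers and connectives to reach negation normal form:
  (∀i ∀n (¬D(i,i) ∧ D(n,n))) ∨ (∀j ∃m (D(m,m) ∧ ¬D(j,j))) ∨ (∀l ¬D(l,l))
Finally move all quantifiers to the prefix:
  ∀i ∀n ∀j ∃m ∀l (¬D(i,i) ∧ D(n,n) ∨ D(m,m) ∧ ¬D(j,j) ∨ ¬D(l,l))
The quantifier ∀i sits under an even number of negations (counting the antecedent side of each →), so it remains universal.

universal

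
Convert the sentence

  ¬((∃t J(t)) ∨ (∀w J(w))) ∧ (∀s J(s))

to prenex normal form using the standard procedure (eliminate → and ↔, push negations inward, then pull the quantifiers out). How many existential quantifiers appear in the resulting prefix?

Move each ¬ inward, flipping quantifiers it crosses:
  (∀t ¬J(t)) ∧ (∃w ¬J(w)) ∧ (∀s J(s))
All bound variables are already distinct, so no renaming is needed.
Pull the quantifiers to the front (each side's bound variable is not free in the other side):
  ∀t ∃w ∀s (¬J(t) ∧ ¬J(w) ∧ J(s))
The prefix is ∀t ∃w ∀s: 2 universal, 1 existential.

1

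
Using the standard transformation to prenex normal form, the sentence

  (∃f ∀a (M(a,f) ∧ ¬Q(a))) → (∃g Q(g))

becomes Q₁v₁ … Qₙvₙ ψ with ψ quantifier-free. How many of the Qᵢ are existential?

First replace A → B with ¬A ∨ B.
  ¬(∃f ∀a (M(a,f) ∧ ¬Q(a))) ∨ (∃g Q(g))
Push ¬ through the quantifiers and connectives to reach negation normal form:
  (∀f ∃a (¬M(a,f) ∨ Q(a))) ∨ (∃g Q(g))
All bound variables are already distinct, so no renaming is needed.
Extract every quantifier outward, since the variables are now distinct and don't occur free across branches:
  ∀f ∃a ∃g (¬M(a,f) ∨ Q(a) ∨ Q(g))
The prefix is ∀f ∃a ∃g: 1 universal, 2 existential.

2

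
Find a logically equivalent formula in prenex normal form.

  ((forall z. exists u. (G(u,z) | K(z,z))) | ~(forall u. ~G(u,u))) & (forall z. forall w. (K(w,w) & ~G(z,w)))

forall z. exists u. exists b. forall s. forall w. ((G(u,z) | K(z,z) | G(b,b)) & K(w,w) & ~G(s,w))

Push ¬ through the quantifiers and connectives to reach negation normal form:
  ((forall z. exists u. (G(u,z) | K(z,z))) | (exists u. G(u,u))) & (forall z. forall w. (K(w,w) & ~G(z,w)))
Standardize variables apart so no two quantifiers bind the same name: u↦b, z↦s.
  ((forall z. exists u. (G(u,z) | K(z,z))) | (exists b. G(b,b))) & (forall s. forall w. (K(w,w) & ~G(s,w)))
Pull the quantifiers to the front (each side's bound variable is not free in the other side):
  forall z. exists u. exists b. forall s. forall w. ((G(u,z) | K(z,z) | G(b,b)) & K(w,w) & ~G(s,w))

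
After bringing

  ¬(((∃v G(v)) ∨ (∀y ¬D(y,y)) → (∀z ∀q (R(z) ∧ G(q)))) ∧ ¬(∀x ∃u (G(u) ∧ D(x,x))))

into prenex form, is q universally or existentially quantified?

Rewrite implications/biconditionals: A → B as ¬A ∨ B.
  ¬((¬((∃v G(v)) ∨ (∀y ¬D(y,y))) ∨ (∀z ∀q (R(z) ∧ G(q)))) ∧ ¬(∀x ∃u (G(u) ∧ D(x,x))))
Push ¬ through the quantifiers and connectives to reach negation normal form:
  ((∃v G(v)) ∨ (∀y ¬D(y,y))) ∧ (∃z ∃q (¬R(z) ∨ ¬G(q))) ∨ (∀x ∃u (G(u) ∧ D(x,x)))
All bound variables are already distinct, so no renaming is needed.
Finally move all quantifiers to the prefix:
  ∃v ∀y ∃z ∃q ∀x ∃u ((G(v) ∨ ¬D(y,y)) ∧ (¬R(z) ∨ ¬G(q)) ∨ G(u) ∧ D(x,x))
The quantifier ∀q sits under an odd number of negations (counting the antecedent side of each →), so it flips to ∃q.

existential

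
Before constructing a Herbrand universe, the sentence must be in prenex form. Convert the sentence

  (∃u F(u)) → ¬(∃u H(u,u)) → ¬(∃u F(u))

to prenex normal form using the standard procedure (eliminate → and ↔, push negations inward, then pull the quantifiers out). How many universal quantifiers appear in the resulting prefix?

Rewrite implications/biconditionals: A → B as ¬A ∨ B.
  ¬(∃u F(u)) ∨ ¬¬(∃u H(u,u)) ∨ ¬(∃u F(u))
Push ¬ through the quantifiers and connectives to reach negation normal form:
  (∀u ¬F(u)) ∨ (∃u H(u,u)) ∨ (∀u ¬F(u))
Rename bound variables to avoid capture: u↦z1, u↦x.
  (∀u ¬F(u)) ∨ (∃z1 H(z1,z1)) ∨ (∀x ¬F(x))
Pull the quantifiers to the front (each side's bound variable is not free in the other side):
  ∀u ∃z1 ∀x (¬F(u) ∨ H(z1,z1) ∨ ¬F(x))
The prefix is ∀u ∃z1 ∀x: 2 universal, 1 existential.

2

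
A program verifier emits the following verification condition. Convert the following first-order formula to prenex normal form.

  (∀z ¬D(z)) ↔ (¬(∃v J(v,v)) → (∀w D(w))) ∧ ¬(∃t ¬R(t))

First replace A → B with ¬A ∨ B; A ↔ B as (¬A ∨ B) ∧ (¬B ∨ A).
  (¬(∀z ¬D(z)) ∨ (¬¬(∃v J(v,v)) ∨ (∀w D(w))) ∧ ¬(∃t ¬R(t))) ∧ (¬((¬¬(∃v J(v,v)) ∨ (∀w D(w))) ∧ ¬(∃t ¬R(t))) ∨ (∀z ¬D(z)))
Move each ¬ inward, flipping quantifiers it crosses:
  ((∃z D(z)) ∨ ((∃v J(v,v)) ∨ (∀w D(w))) ∧ (∀t R(t))) ∧ ((∀v ¬J(v,v)) ∧ (∃w ¬D(w)) ∨ (∃t ¬R(t)) ∨ (∀z ¬D(z)))
Give each quantifier a distinct variable: v↦x, w↦u, t↦x1, z↦u1.
  ((∃z D(z)) ∨ ((∃v J(v,v)) ∨ (∀w D(w))) ∧ (∀t R(t))) ∧ ((∀x ¬J(x,x)) ∧ (∃u ¬D(u)) ∨ (∃x1 ¬R(x1)) ∨ (∀u1 ¬D(u1)))
Extract every quantifier outward, since the variables are now distinct and don't occur free across branches:
  ∃z ∃v ∀w ∀t ∀x ∃u ∃x1 ∀u1 ((D(z) ∨ (J(v,v) ∨ D(w)) ∧ R(t)) ∧ (¬J(x,x) ∧ ¬D(u) ∨ ¬R(x1) ∨ ¬D(u1)))

∃z ∃v ∀w ∀t ∀x ∃u ∃x1 ∀u1 ((D(z) ∨ (J(v,v) ∨ D(w)) ∧ R(t)) ∧ (¬J(x,x) ∧ ¬D(u) ∨ ¬R(x1) ∨ ¬D(u1)))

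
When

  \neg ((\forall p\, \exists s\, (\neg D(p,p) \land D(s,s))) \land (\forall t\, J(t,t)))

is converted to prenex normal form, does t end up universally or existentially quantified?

Move each ¬ inward, flipping quantifiers it crosses:
  (\exists p\, \forall s\, (D(p,p) \lor \neg D(s,s))) \lor (\exists t\, \neg J(t,t))
All bound variables are already distinct, so no renaming is needed.
Extract every quantifier outward, since the variables are now distinct and don't occur free across branches:
  \exists p\, \forall s\, \exists t\, (D(p,p) \lor \neg D(s,s) \lor \neg J(t,t))
The quantifier \forall t sits under an odd number of negations, so it flips to \exists t.

existential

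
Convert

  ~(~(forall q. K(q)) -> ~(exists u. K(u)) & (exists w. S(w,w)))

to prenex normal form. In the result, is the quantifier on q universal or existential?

Rewrite implications/biconditionals: A → B as ¬A ∨ B.
  ~(~~(forall q. K(q)) | ~(exists u. K(u)) & (exists w. S(w,w)))
Move each ¬ inward, flipping quantifiers it crosses:
  (exists q. ~K(q)) & ((exists u. K(u)) | (forall w. ~S(w,w)))
All bound variables are already distinct, so no renaming is needed.
Finally move all quantifiers to the prefix:
  exists q. exists u. forall w. (~K(q) & (K(u) | ~S(w,w)))
The quantifier forall q sits under an odd number of negations (counting the antecedent side of each →), so it flips to exists q.

existential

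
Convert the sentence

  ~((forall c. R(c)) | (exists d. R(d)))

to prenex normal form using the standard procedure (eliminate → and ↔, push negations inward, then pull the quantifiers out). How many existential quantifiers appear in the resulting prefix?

Move each ¬ inward, flipping quantifiers it crosses:
  (exists c. ~R(c)) & (forall d. ~R(d))
Finally move all quantifiers to the prefix:
  exists c. forall d. (~R(c) & ~R(d))
The prefix is exists c forall d: 1 universal, 1 existential.

1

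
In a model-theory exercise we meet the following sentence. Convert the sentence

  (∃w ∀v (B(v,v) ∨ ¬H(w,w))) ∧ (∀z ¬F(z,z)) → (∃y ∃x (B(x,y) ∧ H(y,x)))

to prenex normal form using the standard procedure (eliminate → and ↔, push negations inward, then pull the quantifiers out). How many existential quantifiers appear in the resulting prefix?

Rewrite implications/biconditionals: A → B as ¬A ∨ B.
  ¬((∃w ∀v (B(v,v) ∨ ¬H(w,w))) ∧ (∀z ¬F(z,z))) ∨ (∃y ∃x (B(x,y) ∧ H(y,x)))
Drive negations inward (¬∀x A ≡ ∃x ¬A, ¬∃x A ≡ ∀x ¬A, De Morgan for ∧/∨):
  (∀w ∃v (¬B(v,v) ∧ H(w,w))) ∨ (∃z F(z,z)) ∨ (∃y ∃x (B(x,y) ∧ H(y,x)))
All bound variables are already distinct, so no renaming is needed.
Extract every quantifier outward, since the variables are now distinct and don't occur free across branches:
  ∀w ∃v ∃z ∃y ∃x (¬B(v,v) ∧ H(w,w) ∨ F(z,z) ∨ B(x,y) ∧ H(y,x))
The prefix is ∀w ∃v ∃z ∃y ∃x: 1 universal, 4 existential.

4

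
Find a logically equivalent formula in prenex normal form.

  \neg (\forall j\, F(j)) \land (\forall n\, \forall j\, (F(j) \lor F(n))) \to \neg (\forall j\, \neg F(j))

First replace A → B with ¬A ∨ B.
  \neg (\neg (\forall j\, F(j)) \land (\forall n\, \forall j\, (F(j) \lor F(n)))) \lor \neg (\forall j\, \neg F(j))
Move each ¬ inward, flipping quantifiers it crosses:
  (\forall j\, F(j)) \lor (\exists n\, \exists j\, (\neg F(j) \land \neg F(n))) \lor (\exists j\, F(j))
Give each quantifier a distinct variable: j↦y, j↦q.
  (\forall j\, F(j)) \lor (\exists n\, \exists y\, (\neg F(y) \land \neg F(n))) \lor (\exists q\, F(q))
Extract every quantifier outward, since the variables are now distinct and don't occur free across branches:
  \forall j\, \exists n\, \exists y\, \exists q\, (F(j) \lor \neg F(y) \land \neg F(n) \lor F(q))

\forall j\, \exists n\, \exists y\, \exists q\, (F(j) \lor \neg F(y) \land \neg F(n) \lor F(q))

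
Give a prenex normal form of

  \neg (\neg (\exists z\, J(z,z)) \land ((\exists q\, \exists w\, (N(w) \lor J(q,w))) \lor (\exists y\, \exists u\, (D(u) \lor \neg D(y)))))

Move each ¬ inward, flipping quantifiers it crosses:
  (\exists z\, J(z,z)) \lor (\forall q\, \forall w\, (\neg N(w) \land \neg J(q,w))) \land (\forall y\, \forall u\, (\neg D(u) \land D(y)))
Pull the quantifiers to the front (each side's bound variable is not free in the other side):
  \exists z\, \forall q\, \forall w\, \forall y\, \forall u\, (J(z,z) \lor \neg N(w) \land \neg J(q,w) \land \neg D(u) \land D(y))

\exists z\, \forall q\, \forall w\, \forall y\, \forall u\, (J(z,z) \lor \neg N(w) \land \neg J(q,w) \land \neg D(u) \land D(y))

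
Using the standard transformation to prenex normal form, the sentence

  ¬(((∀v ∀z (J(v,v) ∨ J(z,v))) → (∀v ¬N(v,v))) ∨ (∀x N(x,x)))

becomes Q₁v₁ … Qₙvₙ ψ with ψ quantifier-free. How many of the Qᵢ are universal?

Rewrite implications/biconditionals: A → B as ¬A ∨ B.
  ¬(¬(∀v ∀z (J(v,v) ∨ J(z,v))) ∨ (∀v ¬N(v,v)) ∨ (∀x N(x,x)))
Push ¬ through the quantifiers and connectives to reach negation normal form:
  (∀v ∀z (J(v,v) ∨ J(z,v))) ∧ (∃v N(v,v)) ∧ (∃x ¬N(x,x))
Rename bound variables to avoid capture: v↦q.
  (∀v ∀z (J(v,v) ∨ J(z,v))) ∧ (∃q N(q,q)) ∧ (∃x ¬N(x,x))
Pull the quantifiers to the front (each side's bound variable is not free in the other side):
  ∀v ∀z ∃q ∃x ((J(v,v) ∨ J(z,v)) ∧ N(q,q) ∧ ¬N(x,x))
The prefix is ∀v ∀z ∃q ∃x: 2 universal, 2 existential.

2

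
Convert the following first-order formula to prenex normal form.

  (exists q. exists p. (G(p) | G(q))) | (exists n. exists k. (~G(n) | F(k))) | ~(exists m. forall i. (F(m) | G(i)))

Push ¬ through the quantifiers and connectives to reach negation normal form:
  (exists q. exists p. (G(p) | G(q))) | (exists n. exists k. (~G(n) | F(k))) | (forall m. exists i. (~F(m) & ~G(i)))
All bound variables are already distinct, so no renaming is needed.
Pull the quantifiers to the front (each side's bound variable is not free in the other side):
  exists q. exists p. exists n. exists k. forall m. exists i. (G(p) | G(q) | ~G(n) | F(k) | ~F(m) & ~G(i))

exists q. exists p. exists n. exists k. forall m. exists i. (G(p) | G(q) | ~G(n) | F(k) | ~F(m) & ~G(i))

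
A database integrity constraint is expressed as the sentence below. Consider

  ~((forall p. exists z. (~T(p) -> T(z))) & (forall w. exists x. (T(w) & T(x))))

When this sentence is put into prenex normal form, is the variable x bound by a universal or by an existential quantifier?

universal

First replace A → B with ¬A ∨ B.
  ~((forall p. exists z. (~~T(p) | T(z))) & (forall w. exists x. (T(w) & T(x))))
Drive negations inward (¬∀x A ≡ ∃x ¬A, ¬∃x A ≡ ∀x ¬A, De Morgan for ∧/∨):
  (exists p. forall z. (~T(p) & ~T(z))) | (exists w. forall x. (~T(w) | ~T(x)))
All bound variables are already distinct, so no renaming is needed.
Pull the quantifiers to the front (each side's bound variable is not free in the other side):
  exists p. forall z. exists w. forall x. (~T(p) & ~T(z) | ~T(w) | ~T(x))
The quantifier exists x sits under an odd number of negations (counting the antecedent side of each →), so it flips to forall x.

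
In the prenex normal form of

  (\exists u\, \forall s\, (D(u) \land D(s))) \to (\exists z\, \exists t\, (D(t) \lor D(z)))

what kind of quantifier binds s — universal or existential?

Rewrite implications/biconditionals: A → B as ¬A ∨ B.
  \neg (\exists u\, \forall s\, (D(u) \land D(s))) \lor (\exists z\, \exists t\, (D(t) \lor D(z)))
Push ¬ through the quantifiers and connectives to reach negation normal form:
  (\forall u\, \exists s\, (\neg D(u) \lor \neg D(s))) \lor (\exists z\, \exists t\, (D(t) \lor D(z)))
All bound variables are already distinct, so no renaming is needed.
Pull the quantifiers to the front (each side's bound variable is not free in the other side):
  \forall u\, \exists s\, \exists z\, \exists t\, (\neg D(u) \lor \neg D(s) \lor D(t) \lor D(z))
The quantifier \forall s sits under an odd number of negations (counting the antecedent side of each →), so it flips to \exists s.

existential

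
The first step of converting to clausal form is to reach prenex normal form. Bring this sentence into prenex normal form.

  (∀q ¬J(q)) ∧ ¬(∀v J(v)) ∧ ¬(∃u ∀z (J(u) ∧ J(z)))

Push ¬ through the quantifiers and connectives to reach negation normal form:
  (∀q ¬J(q)) ∧ (∃v ¬J(v)) ∧ (∀u ∃z (¬J(u) ∨ ¬J(z)))
All bound variables are already distinct, so no renaming is needed.
Pull the quantifiers to the front (each side's bound variable is not free in the other side):
  ∀q ∃v ∀u ∃z (¬J(q) ∧ ¬J(v) ∧ (¬J(u) ∨ ¬J(z)))

∀q ∃v ∀u ∃z (¬J(q) ∧ ¬J(v) ∧ (¬J(u) ∨ ¬J(z)))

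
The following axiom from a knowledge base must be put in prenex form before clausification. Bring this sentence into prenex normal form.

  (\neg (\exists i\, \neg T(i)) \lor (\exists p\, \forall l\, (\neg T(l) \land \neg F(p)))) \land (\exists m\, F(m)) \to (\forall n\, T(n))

Rewrite implications/biconditionals: A → B as ¬A ∨ B.
  \neg ((\neg (\exists i\, \neg T(i)) \lor (\exists p\, \forall l\, (\neg T(l) \land \neg F(p)))) \land (\exists m\, F(m))) \lor (\forall n\, T(n))
Push ¬ through the quantifiers and connectives to reach negation normal form:
  (\exists i\, \neg T(i)) \land (\forall p\, \exists l\, (T(l) \lor F(p))) \lor (\forall m\, \neg F(m)) \lor (\forall n\, T(n))
All bound variables are already distinct, so no renaming is needed.
Pull the quantifiers to the front (each side's bound variable is not free in the other side):
  \exists i\, \forall p\, \exists l\, \forall m\, \forall n\, (\neg T(i) \land (T(l) \lor F(p)) \lor \neg F(m) \lor T(n))

\exists i\, \forall p\, \exists l\, \forall m\, \forall n\, (\neg T(i) \land (T(l) \lor F(p)) \lor \neg F(m) \lor T(n))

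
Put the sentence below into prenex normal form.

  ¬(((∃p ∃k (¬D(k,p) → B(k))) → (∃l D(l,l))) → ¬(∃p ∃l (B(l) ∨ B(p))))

Rewrite implications/biconditionals: A → B as ¬A ∨ B.
  ¬(¬(¬(∃p ∃k (¬¬D(k,p) ∨ B(k))) ∨ (∃l D(l,l))) ∨ ¬(∃p ∃l (B(l) ∨ B(p))))
Drive negations inward (¬∀x A ≡ ∃x ¬A, ¬∃x A ≡ ∀x ¬A, De Morgan for ∧/∨):
  ((∀p ∀k (¬D(k,p) ∧ ¬B(k))) ∨ (∃l D(l,l))) ∧ (∃p ∃l (B(l) ∨ B(p)))
Give each quantifier a distinct variable: p↦a, l↦y.
  ((∀p ∀k (¬D(k,p) ∧ ¬B(k))) ∨ (∃l D(l,l))) ∧ (∃a ∃y (B(y) ∨ B(a)))
Finally move all quantifiers to the prefix:
  ∀p ∀k ∃l ∃a ∃y ((¬D(k,p) ∧ ¬B(k) ∨ D(l,l)) ∧ (B(y) ∨ B(a)))

∀p ∀k ∃l ∃a ∃y ((¬D(k,p) ∧ ¬B(k) ∨ D(l,l)) ∧ (B(y) ∨ B(a)))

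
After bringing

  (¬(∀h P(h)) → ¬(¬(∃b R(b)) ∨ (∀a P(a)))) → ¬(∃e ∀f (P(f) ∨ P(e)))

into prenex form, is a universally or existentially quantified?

universal

Eliminate → and ↔ using ¬ and ∨.
  ¬(¬¬(∀h P(h)) ∨ ¬(¬(∃b R(b)) ∨ (∀a P(a)))) ∨ ¬(∃e ∀f (P(f) ∨ P(e)))
Move each ¬ inward, flipping quantifiers it crosses:
  (∃h ¬P(h)) ∧ ((∀b ¬R(b)) ∨ (∀a P(a))) ∨ (∀e ∃f (¬P(f) ∧ ¬P(e)))
Pull the quantifiers to the front (each side's bound variable is not free in the other side):
  ∃h ∀b ∀a ∀e ∃f (¬P(h) ∧ (¬R(b) ∨ P(a)) ∨ ¬P(f) ∧ ¬P(e))
The quantifier ∀a sits under an even number of negations (counting the antecedent side of each →), so it remains universal.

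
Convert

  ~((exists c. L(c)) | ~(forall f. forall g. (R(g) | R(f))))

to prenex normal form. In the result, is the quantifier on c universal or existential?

universal

Drive negations inward (¬∀x A ≡ ∃x ¬A, ¬∃x A ≡ ∀x ¬A, De Morgan for ∧/∨):
  (forall c. ~L(c)) & (forall f. forall g. (R(g) | R(f)))
Finally move all quantifiers to the prefix:
  forall c. forall f. forall g. (~L(c) & (R(g) | R(f)))
The quantifier exists c sits under an odd number of negations, so it flips to forall c.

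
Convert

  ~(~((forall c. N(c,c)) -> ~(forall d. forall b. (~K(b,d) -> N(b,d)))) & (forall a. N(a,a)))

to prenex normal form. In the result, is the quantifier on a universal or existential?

Rewrite implications/biconditionals: A → B as ¬A ∨ B.
  ~(~(~(forall c. N(c,c)) | ~(forall d. forall b. (~~K(b,d) | N(b,d)))) & (forall a. N(a,a)))
Drive negations inward (¬∀x A ≡ ∃x ¬A, ¬∃x A ≡ ∀x ¬A, De Morgan for ∧/∨):
  (exists c. ~N(c,c)) | (exists d. exists b. (~K(b,d) & ~N(b,d))) | (exists a. ~N(a,a))
Extract every quantifier outward, since the variables are now distinct and don't occur free across branches:
  exists c. exists d. exists b. exists a. (~N(c,c) | ~K(b,d) & ~N(b,d) | ~N(a,a))
The quantifier forall a sits under an odd number of negations (counting the antecedent side of each →), so it flips to exists a.

existential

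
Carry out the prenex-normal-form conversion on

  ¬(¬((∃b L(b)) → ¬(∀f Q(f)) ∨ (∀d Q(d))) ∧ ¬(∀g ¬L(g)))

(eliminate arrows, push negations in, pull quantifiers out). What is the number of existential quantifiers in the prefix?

1

Rewrite implications/biconditionals: A → B as ¬A ∨ B.
  ¬(¬(¬(∃b L(b)) ∨ ¬(∀f Q(f)) ∨ (∀d Q(d))) ∧ ¬(∀g ¬L(g)))
Push ¬ through the quantifiers and connectives to reach negation normal form:
  (∀b ¬L(b)) ∨ (∃f ¬Q(f)) ∨ (∀d Q(d)) ∨ (∀g ¬L(g))
All bound variables are already distinct, so no renaming is needed.
Extract every quantifier outward, since the variables are now distinct and don't occur free across branches:
  ∀b ∃f ∀d ∀g (¬L(b) ∨ ¬Q(f) ∨ Q(d) ∨ ¬L(g))
The prefix is ∀b ∃f ∀d ∀g: 3 universal, 1 existential.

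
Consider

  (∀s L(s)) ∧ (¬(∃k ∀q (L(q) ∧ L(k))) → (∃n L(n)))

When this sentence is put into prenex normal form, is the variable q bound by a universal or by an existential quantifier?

First replace A → B with ¬A ∨ B.
  (∀s L(s)) ∧ (¬¬(∃k ∀q (L(q) ∧ L(k))) ∨ (∃n L(n)))
Move each ¬ inward, flipping quantifiers it crosses:
  (∀s L(s)) ∧ ((∃k ∀q (L(q) ∧ L(k))) ∨ (∃n L(n)))
Pull the quantifiers to the front (each side's bound variable is not free in the other side):
  ∀s ∃k ∀q ∃n (L(s) ∧ (L(q) ∧ L(k) ∨ L(n)))
The quantifier ∀q sits under an even number of negations (counting the antecedent side of each →), so it remains universal.

universal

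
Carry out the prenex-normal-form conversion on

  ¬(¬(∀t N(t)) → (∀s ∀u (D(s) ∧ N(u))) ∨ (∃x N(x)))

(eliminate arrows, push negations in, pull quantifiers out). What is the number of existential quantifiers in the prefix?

Eliminate → and ↔ using ¬ and ∨.
  ¬(¬¬(∀t N(t)) ∨ (∀s ∀u (D(s) ∧ N(u))) ∨ (∃x N(x)))
Move each ¬ inward, flipping quantifiers it crosses:
  (∃t ¬N(t)) ∧ (∃s ∃u (¬D(s) ∨ ¬N(u))) ∧ (∀x ¬N(x))
Extract every quantifier outward, since the variables are now distinct and don't occur free across branches:
  ∃t ∃s ∃u ∀x (¬N(t) ∧ (¬D(s) ∨ ¬N(u)) ∧ ¬N(x))
The prefix is ∃t ∃s ∃u ∀x: 1 universal, 3 existential.

3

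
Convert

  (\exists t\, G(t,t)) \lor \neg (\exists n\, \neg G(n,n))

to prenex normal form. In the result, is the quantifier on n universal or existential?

universal

Drive negations inward (¬∀x A ≡ ∃x ¬A, ¬∃x A ≡ ∀x ¬A, De Morgan for ∧/∨):
  (\exists t\, G(t,t)) \lor (\forall n\, G(n,n))
All bound variables are already distinct, so no renaming is needed.
Pull the quantifiers to the front (each side's bound variable is not free in the other side):
  \exists t\, \forall n\, (G(t,t) \lor G(n,n))
The quantifier \exists n sits under an odd number of negations, so it flips to \forall n.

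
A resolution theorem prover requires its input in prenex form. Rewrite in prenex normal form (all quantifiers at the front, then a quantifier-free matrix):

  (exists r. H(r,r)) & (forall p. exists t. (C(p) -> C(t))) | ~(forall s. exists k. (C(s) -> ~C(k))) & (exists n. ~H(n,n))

exists r. forall p. exists t. exists s. forall k. exists n. (H(r,r) & (~C(p) | C(t)) | C(s) & C(k) & ~H(n,n))

First replace A → B with ¬A ∨ B.
  (exists r. H(r,r)) & (forall p. exists t. (~C(p) | C(t))) | ~(forall s. exists k. (~C(s) | ~C(k))) & (exists n. ~H(n,n))
Move each ¬ inward, flipping quantifiers it crosses:
  (exists r. H(r,r)) & (forall p. exists t. (~C(p) | C(t))) | (exists s. forall k. (C(s) & C(k))) & (exists n. ~H(n,n))
Pull the quantifiers to the front (each side's bound variable is not free in the other side):
  exists r. forall p. exists t. exists s. forall k. exists n. (H(r,r) & (~C(p) | C(t)) | C(s) & C(k) & ~H(n,n))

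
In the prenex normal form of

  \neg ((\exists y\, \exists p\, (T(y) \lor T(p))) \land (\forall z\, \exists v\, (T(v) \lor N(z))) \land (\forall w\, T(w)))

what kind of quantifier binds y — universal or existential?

universal

Move each ¬ inward, flipping quantifiers it crosses:
  (\forall y\, \forall p\, (\neg T(y) \land \neg T(p))) \lor (\exists z\, \forall v\, (\neg T(v) \land \neg N(z))) \lor (\exists w\, \neg T(w))
Pull the quantifiers to the front (each side's bound variable is not free in the other side):
  \forall y\, \forall p\, \exists z\, \forall v\, \exists w\, (\neg T(y) \land \neg T(p) \lor \neg T(v) \land \neg N(z) \lor \neg T(w))
The quantifier \exists y sits under an odd number of negations, so it flips to \forall y.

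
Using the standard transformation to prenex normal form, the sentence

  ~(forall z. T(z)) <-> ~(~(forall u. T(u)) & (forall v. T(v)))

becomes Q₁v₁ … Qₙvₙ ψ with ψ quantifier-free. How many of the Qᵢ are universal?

Rewrite implications/biconditionals: A → B as ¬A ∨ B; A ↔ B as (¬A ∨ B) ∧ (¬B ∨ A).
  (~~(forall z. T(z)) | ~(~(forall u. T(u)) & (forall v. T(v)))) & (~~(~(forall u. T(u)) & (forall v. T(v))) | ~(forall z. T(z)))
Move each ¬ inward, flipping quantifiers it crosses:
  ((forall z. T(z)) | (forall u. T(u)) | (exists v. ~T(v))) & ((exists u. ~T(u)) & (forall v. T(v)) | (exists z. ~T(z)))
Give each quantifier a distinct variable: u↦a, v↦z1, z↦y1.
  ((forall z. T(z)) | (forall u. T(u)) | (exists v. ~T(v))) & ((exists a. ~T(a)) & (forall z1. T(z1)) | (exists y1. ~T(y1)))
Pull the quantifiers to the front (each side's bound variable is not free in the other side):
  forall z. forall u. exists v. exists a. forall z1. exists y1. ((T(z) | T(u) | ~T(v)) & (~T(a) & T(z1) | ~T(y1)))
The prefix is forall z forall u exists v exists a forall z1 exists y1: 3 universal, 3 existential.

3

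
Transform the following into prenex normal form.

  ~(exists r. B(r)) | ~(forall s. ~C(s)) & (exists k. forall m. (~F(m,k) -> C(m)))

First replace A → B with ¬A ∨ B.
  ~(exists r. B(r)) | ~(forall s. ~C(s)) & (exists k. forall m. (~~F(m,k) | C(m)))
Push ¬ through the quantifiers and connectives to reach negation normal form:
  (forall r. ~B(r)) | (exists s. C(s)) & (exists k. forall m. (F(m,k) | C(m)))
All bound variables are already distinct, so no renaming is needed.
Pull the quantifiers to the front (each side's bound variable is not free in the other side):
  forall r. exists s. exists k. forall m. (~B(r) | C(s) & (F(m,k) | C(m)))

forall r. exists s. exists k. forall m. (~B(r) | C(s) & (F(m,k) | C(m)))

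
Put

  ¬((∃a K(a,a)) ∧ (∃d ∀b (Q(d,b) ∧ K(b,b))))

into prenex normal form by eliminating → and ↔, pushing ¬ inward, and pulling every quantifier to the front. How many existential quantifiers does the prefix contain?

Move each ¬ inward, flipping quantifiers it crosses:
  (∀a ¬K(a,a)) ∨ (∀d ∃b (¬Q(d,b) ∨ ¬K(b,b)))
All bound variables are already distinct, so no renaming is needed.
Finally move all quantifiers to the prefix:
  ∀a ∀d ∃b (¬K(a,a) ∨ ¬Q(d,b) ∨ ¬K(b,b))
The prefix is ∀a ∀d ∃b: 2 universal, 1 existential.

1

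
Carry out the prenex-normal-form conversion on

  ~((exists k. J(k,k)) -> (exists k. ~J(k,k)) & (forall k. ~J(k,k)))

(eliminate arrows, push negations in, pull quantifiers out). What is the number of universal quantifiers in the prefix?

1

Eliminate → and ↔ using ¬ and ∨.
  ~(~(exists k. J(k,k)) | (exists k. ~J(k,k)) & (forall k. ~J(k,k)))
Drive negations inward (¬∀x A ≡ ∃x ¬A, ¬∃x A ≡ ∀x ¬A, De Morgan for ∧/∨):
  (exists k. J(k,k)) & ((forall k. J(k,k)) | (exists k. J(k,k)))
Give each quantifier a distinct variable: k↦u, k↦v.
  (exists k. J(k,k)) & ((forall u. J(u,u)) | (exists v. J(v,v)))
Extract every quantifier outward, since the variables are now distinct and don't occur free across branches:
  exists k. forall u. exists v. (J(k,k) & (J(u,u) | J(v,v)))
The prefix is exists k forall u exists v: 1 universal, 2 existential.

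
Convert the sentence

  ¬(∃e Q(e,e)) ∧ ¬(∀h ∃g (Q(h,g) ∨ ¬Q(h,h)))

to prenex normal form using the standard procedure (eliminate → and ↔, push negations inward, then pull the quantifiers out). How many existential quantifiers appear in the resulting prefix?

1

Drive negations inward (¬∀x A ≡ ∃x ¬A, ¬∃x A ≡ ∀x ¬A, De Morgan for ∧/∨):
  (∀e ¬Q(e,e)) ∧ (∃h ∀g (¬Q(h,g) ∧ Q(h,h)))
Finally move all quantifiers to the prefix:
  ∀e ∃h ∀g (¬Q(e,e) ∧ ¬Q(h,g) ∧ Q(h,h))
The prefix is ∀e ∃h ∀g: 2 universal, 1 existential.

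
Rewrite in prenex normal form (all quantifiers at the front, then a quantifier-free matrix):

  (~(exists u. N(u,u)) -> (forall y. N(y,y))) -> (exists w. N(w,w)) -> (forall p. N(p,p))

First replace A → B with ¬A ∨ B.
  ~(~~(exists u. N(u,u)) | (forall y. N(y,y))) | ~(exists w. N(w,w)) | (forall p. N(p,p))
Drive negations inward (¬∀x A ≡ ∃x ¬A, ¬∃x A ≡ ∀x ¬A, De Morgan for ∧/∨):
  (forall u. ~N(u,u)) & (exists y. ~N(y,y)) | (forall w. ~N(w,w)) | (forall p. N(p,p))
All bound variables are already distinct, so no renaming is needed.
Finally move all quantifiers to the prefix:
  forall u. exists y. forall w. forall p. (~N(u,u) & ~N(y,y) | ~N(w,w) | N(p,p))

forall u. exists y. forall w. forall p. (~N(u,u) & ~N(y,y) | ~N(w,w) | N(p,p))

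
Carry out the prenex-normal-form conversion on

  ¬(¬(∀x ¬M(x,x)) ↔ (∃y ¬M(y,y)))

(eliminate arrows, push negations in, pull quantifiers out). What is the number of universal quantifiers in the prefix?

2

Rewrite implications/biconditionals: A → B as ¬A ∨ B; A ↔ B as (¬A ∨ B) ∧ (¬B ∨ A).
  ¬((¬¬(∀x ¬M(x,x)) ∨ (∃y ¬M(y,y))) ∧ (¬(∃y ¬M(y,y)) ∨ ¬(∀x ¬M(x,x))))
Drive negations inward (¬∀x A ≡ ∃x ¬A, ¬∃x A ≡ ∀x ¬A, De Morgan for ∧/∨):
  (∃x M(x,x)) ∧ (∀y M(y,y)) ∨ (∃y ¬M(y,y)) ∧ (∀x ¬M(x,x))
Rename bound variables to avoid capture: y↦x1, x↦s.
  (∃x M(x,x)) ∧ (∀y M(y,y)) ∨ (∃x1 ¬M(x1,x1)) ∧ (∀s ¬M(s,s))
Pull the quantifiers to the front (each side's bound variable is not free in the other side):
  ∃x ∀y ∃x1 ∀s (M(x,x) ∧ M(y,y) ∨ ¬M(x1,x1) ∧ ¬M(s,s))
The prefix is ∃x ∀y ∃x1 ∀s: 2 universal, 2 existential.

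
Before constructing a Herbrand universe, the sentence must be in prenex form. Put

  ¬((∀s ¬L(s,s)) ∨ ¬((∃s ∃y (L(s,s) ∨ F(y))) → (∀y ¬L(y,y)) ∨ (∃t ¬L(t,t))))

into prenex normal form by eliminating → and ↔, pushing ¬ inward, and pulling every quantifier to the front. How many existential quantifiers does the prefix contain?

2

Eliminate → and ↔ using ¬ and ∨.
  ¬((∀s ¬L(s,s)) ∨ ¬(¬(∃s ∃y (L(s,s) ∨ F(y))) ∨ (∀y ¬L(y,y)) ∨ (∃t ¬L(t,t))))
Move each ¬ inward, flipping quantifiers it crosses:
  (∃s L(s,s)) ∧ ((∀s ∀y (¬L(s,s) ∧ ¬F(y))) ∨ (∀y ¬L(y,y)) ∨ (∃t ¬L(t,t)))
Give each quantifier a distinct variable: s↦x1, y↦p.
  (∃s L(s,s)) ∧ ((∀x1 ∀y (¬L(x1,x1) ∧ ¬F(y))) ∨ (∀p ¬L(p,p)) ∨ (∃t ¬L(t,t)))
Extract every quantifier outward, since the variables are now distinct and don't occur free across branches:
  ∃s ∀x1 ∀y ∀p ∃t (L(s,s) ∧ (¬L(x1,x1) ∧ ¬F(y) ∨ ¬L(p,p) ∨ ¬L(t,t)))
The prefix is ∃s ∀x1 ∀y ∀p ∃t: 3 universal, 2 existential.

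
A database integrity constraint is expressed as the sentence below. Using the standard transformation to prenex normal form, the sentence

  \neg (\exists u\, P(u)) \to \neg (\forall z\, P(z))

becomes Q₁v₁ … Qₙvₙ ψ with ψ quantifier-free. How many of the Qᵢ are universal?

0

Rewrite implications/biconditionals: A → B as ¬A ∨ B.
  \neg \neg (\exists u\, P(u)) \lor \neg (\forall z\, P(z))
Push ¬ through the quantifiers and connectives to reach negation normal form:
  (\exists u\, P(u)) \lor (\exists z\, \neg P(z))
All bound variables are already distinct, so no renaming is needed.
Extract every quantifier outward, since the variables are now distinct and don't occur free across branches:
  \exists u\, \exists z\, (P(u) \lor \neg P(z))
The prefix is \exists u \exists z: 0 universal, 2 existential.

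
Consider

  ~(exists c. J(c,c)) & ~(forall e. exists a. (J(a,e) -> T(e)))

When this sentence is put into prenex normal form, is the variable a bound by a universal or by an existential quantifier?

Rewrite implications/biconditionals: A → B as ¬A ∨ B.
  ~(exists c. J(c,c)) & ~(forall e. exists a. (~J(a,e) | T(e)))
Push ¬ through the quantifiers and connectives to reach negation normal form:
  (forall c. ~J(c,c)) & (exists e. forall a. (J(a,e) & ~T(e)))
Extract every quantifier outward, since the variables are now distinct and don't occur free across branches:
  forall c. exists e. forall a. (~J(c,c) & J(a,e) & ~T(e))
The quantifier exists a sits under an odd number of negations (counting the antecedent side of each →), so it flips to forall a.

universal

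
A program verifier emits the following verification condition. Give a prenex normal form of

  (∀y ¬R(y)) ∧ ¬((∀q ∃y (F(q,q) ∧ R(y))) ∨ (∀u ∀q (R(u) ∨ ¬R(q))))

∀y ∃q ∀z1 ∃u ∃z (¬R(y) ∧ (¬F(q,q) ∨ ¬R(z1)) ∧ ¬R(u) ∧ R(z))

Drive negations inward (¬∀x A ≡ ∃x ¬A, ¬∃x A ≡ ∀x ¬A, De Morgan for ∧/∨):
  (∀y ¬R(y)) ∧ (∃q ∀y (¬F(q,q) ∨ ¬R(y))) ∧ (∃u ∃q (¬R(u) ∧ R(q)))
Give each quantifier a distinct variable: y↦z1, q↦z.
  (∀y ¬R(y)) ∧ (∃q ∀z1 (¬F(q,q) ∨ ¬R(z1))) ∧ (∃u ∃z (¬R(u) ∧ R(z)))
Extract every quantifier outward, since the variables are now distinct and don't occur free across branches:
  ∀y ∃q ∀z1 ∃u ∃z (¬R(y) ∧ (¬F(q,q) ∨ ¬R(z1)) ∧ ¬R(u) ∧ R(z))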